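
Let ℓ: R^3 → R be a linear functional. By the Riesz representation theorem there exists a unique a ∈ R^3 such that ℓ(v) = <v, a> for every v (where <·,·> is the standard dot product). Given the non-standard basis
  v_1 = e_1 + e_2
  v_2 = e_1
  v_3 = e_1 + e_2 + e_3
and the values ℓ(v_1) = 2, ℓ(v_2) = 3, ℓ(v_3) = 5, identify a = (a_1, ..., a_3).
a = (3, -1, 3)

Write a = (a_1, ..., a_3) in the standard basis. For each basis vector v_i, ℓ(v_i) = <v_i, a> is a linear equation in the a_j's. Collect the n equations into a matrix system V a = ℓ, where row i of V is v_i (expressed in the standard basis). Since V is invertible (lower-triangular with 1s on the diagonal, up to permutation), solve by back-substitution:
  V =
[[1, 1, 0],
 [1, 0, 0],
 [1, 1, 1]]
  V a = (2, 3, 5)
Solving gives a = (3, -1, 3).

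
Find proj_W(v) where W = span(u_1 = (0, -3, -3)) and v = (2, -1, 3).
proj_W(v) = (0, 1, 1)

Set up U = [u_1 | ... | u_1] ∈ R^(3×1). The projector onto W = col(U) is P = U (U^T U)^(-1) U^T.
Compute U^T U =
  [18],
and U^T v = (-6).
Solve U^T U · c = U^T v for the coefficients: c = (-1/3). The projection is proj_W(v) = U c.
Check: (v - proj_W(v)) · u_1 = 0  (should be 0).
Result: proj_W(v) = (0, 1, 1).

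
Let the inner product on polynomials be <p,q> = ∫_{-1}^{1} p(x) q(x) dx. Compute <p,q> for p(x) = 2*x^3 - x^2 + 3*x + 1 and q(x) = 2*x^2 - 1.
<p,q> = -4/5

Expand the product: p(x)·q(x) = 4*x^5 - 2*x^4 + 4*x^3 + 3*x^2 - 3*x - 1.
∫_{-1}^{1} of each monomial x^k gives [2/(k+1) if k even, 0 if k odd]. Integrating term-by-term (or equivalently evaluating the antiderivative F(x) = 2*x^6/3 - 2*x^5/5 + x^4 + x^3 - 3*x^2/2 - x at the endpoints):
  F(1) − F(−1) = -7/30 − (17/30) = -4/5.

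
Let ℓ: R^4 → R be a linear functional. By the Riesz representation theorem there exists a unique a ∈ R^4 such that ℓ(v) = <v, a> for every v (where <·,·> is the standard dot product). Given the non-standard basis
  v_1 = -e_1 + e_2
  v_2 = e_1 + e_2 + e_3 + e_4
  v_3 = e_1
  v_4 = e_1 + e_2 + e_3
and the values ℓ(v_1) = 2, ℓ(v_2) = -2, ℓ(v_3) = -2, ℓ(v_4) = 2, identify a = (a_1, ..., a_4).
a = (-2, 0, 4, -4)

Write a = (a_1, ..., a_4) in the standard basis. For each basis vector v_i, ℓ(v_i) = <v_i, a> is a linear equation in the a_j's. Collect the n equations into a matrix system V a = ℓ, where row i of V is v_i (expressed in the standard basis). Since V is invertible (lower-triangular with 1s on the diagonal, up to permutation), solve by back-substitution:
  V =
[[-1, 1, 0, 0],
 [1, 1, 1, 1],
 [1, 0, 0, 0],
 [1, 1, 1, 0]]
  V a = (2, -2, -2, 2)
Solving gives a = (-2, 0, 4, -4).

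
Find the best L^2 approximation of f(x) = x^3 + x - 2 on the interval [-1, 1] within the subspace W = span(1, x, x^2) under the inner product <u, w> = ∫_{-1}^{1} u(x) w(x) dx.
g(x) = 8*x/5 - 2

The best approximation g ∈ W is the orthogonal projection of f onto W. Writing g = a_0 + a_1 x + a_2 x^2, the coefficients solve the normal equations G · a = b where
  G_{ij} = <φ_i, φ_j> and b_i = <f, φ_i>, with φ_0 = 1, φ_1 = x, φ_2 = x^2.
G =
  [2, 0, 2/3]
  [0, 2/3, 0]
  [2/3, 0, 2/5],
b = (-4, 16/15, -4/3).
Solving gives a_0 = -2, a_1 = 8/5, a_2 = 0, so
  g(x) = 8*x/5 - 2.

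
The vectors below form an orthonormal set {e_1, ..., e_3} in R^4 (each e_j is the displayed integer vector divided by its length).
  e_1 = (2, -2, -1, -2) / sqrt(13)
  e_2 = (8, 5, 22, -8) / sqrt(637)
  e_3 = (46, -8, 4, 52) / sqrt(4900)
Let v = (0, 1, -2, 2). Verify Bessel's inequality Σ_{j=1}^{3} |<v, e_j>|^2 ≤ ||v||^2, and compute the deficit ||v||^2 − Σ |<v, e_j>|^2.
Σ |<v, e_j>|^2 = 189/25; ||v||^2 = 9; deficit = 36/25

Write each e_j = u_j / sqrt(<u_j, u_j>) where u_j is the displayed integer vector. Then <v, e_j> = <v, u_j> / sqrt(<u_j, u_j>), so |<v, e_j>|^2 = <v, u_j>^2 / <u_j, u_j>.
Coefficients: <v, e_1> = -4/sqrt(13), <v, e_2> = -55/sqrt(637), <v, e_3> = 88/sqrt(4900).
Square and sum: Σ |<v, e_j>|^2 = 189/25.
Compute ||v||^2 = v·v = 9.
Deficit = 9 − 189/25 = 36/25 ≥ 0, confirming Bessel's inequality. (The deficit equals ||v − Σ <v,e_j> e_j||^2, the squared distance from v to span{e_j}.)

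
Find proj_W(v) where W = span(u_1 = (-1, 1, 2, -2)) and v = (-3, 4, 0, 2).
proj_W(v) = (-3/10, 3/10, 3/5, -3/5)

Set up U = [u_1 | ... | u_1] ∈ R^(4×1). The projector onto W = col(U) is P = U (U^T U)^(-1) U^T.
Compute U^T U =
  [10],
and U^T v = (3).
Solve U^T U · c = U^T v for the coefficients: c = (3/10). The projection is proj_W(v) = U c.
Check: (v - proj_W(v)) · u_1 = 0  (should be 0).
Result: proj_W(v) = (-3/10, 3/10, 3/5, -3/5).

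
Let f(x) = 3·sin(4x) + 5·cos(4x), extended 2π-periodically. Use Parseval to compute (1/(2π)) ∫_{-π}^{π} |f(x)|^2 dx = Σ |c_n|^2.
Σ |c_n|^2 = 17

Expand |f|^2 and use orthogonality of {sin(nx), cos(mx)} on [-π, π]:
  ∫_{-π}^{π} sin(nx)^2 dx = π, ∫ cos(mx)^2 dx = π, and cross terms integrate to 0.
So ∫_{-π}^{π} f(x)^2 dx = 3^2 · π + 5^2 · π = (9 + 25)π.
Divide by 2π: (9 + 25)/2 = 17.
By Parseval, this equals Σ |c_n|^2.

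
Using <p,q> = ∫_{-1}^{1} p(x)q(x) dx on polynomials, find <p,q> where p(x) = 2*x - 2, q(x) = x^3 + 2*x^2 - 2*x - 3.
<p,q> = 112/15

Expand the product: p(x)·q(x) = 2*x^4 + 2*x^3 - 8*x^2 - 2*x + 6.
∫_{-1}^{1} of each monomial x^k gives [2/(k+1) if k even, 0 if k odd]. Integrating term-by-term (or equivalently evaluating the antiderivative F(x) = 2*x^5/5 + x^4/2 - 8*x^3/3 - x^2 + 6*x at the endpoints):
  F(1) − F(−1) = 97/30 − (-127/30) = 112/15.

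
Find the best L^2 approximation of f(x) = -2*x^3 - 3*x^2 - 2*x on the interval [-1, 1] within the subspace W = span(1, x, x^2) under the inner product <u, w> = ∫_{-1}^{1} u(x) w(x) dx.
g(x) = -3*x^2 - 16*x/5

The best approximation g ∈ W is the orthogonal projection of f onto W. Writing g = a_0 + a_1 x + a_2 x^2, the coefficients solve the normal equations G · a = b where
  G_{ij} = <φ_i, φ_j> and b_i = <f, φ_i>, with φ_0 = 1, φ_1 = x, φ_2 = x^2.
G =
  [2, 0, 2/3]
  [0, 2/3, 0]
  [2/3, 0, 2/5],
b = (-2, -32/15, -6/5).
Solving gives a_0 = 0, a_1 = -16/5, a_2 = -3, so
  g(x) = -3*x^2 - 16*x/5.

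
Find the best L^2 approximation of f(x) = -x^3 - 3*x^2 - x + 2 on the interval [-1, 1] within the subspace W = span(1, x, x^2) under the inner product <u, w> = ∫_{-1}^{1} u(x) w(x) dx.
g(x) = -3*x^2 - 8*x/5 + 2

The best approximation g ∈ W is the orthogonal projection of f onto W. Writing g = a_0 + a_1 x + a_2 x^2, the coefficients solve the normal equations G · a = b where
  G_{ij} = <φ_i, φ_j> and b_i = <f, φ_i>, with φ_0 = 1, φ_1 = x, φ_2 = x^2.
G =
  [2, 0, 2/3]
  [0, 2/3, 0]
  [2/3, 0, 2/5],
b = (2, -16/15, 2/15).
Solving gives a_0 = 2, a_1 = -8/5, a_2 = -3, so
  g(x) = -3*x^2 - 8*x/5 + 2.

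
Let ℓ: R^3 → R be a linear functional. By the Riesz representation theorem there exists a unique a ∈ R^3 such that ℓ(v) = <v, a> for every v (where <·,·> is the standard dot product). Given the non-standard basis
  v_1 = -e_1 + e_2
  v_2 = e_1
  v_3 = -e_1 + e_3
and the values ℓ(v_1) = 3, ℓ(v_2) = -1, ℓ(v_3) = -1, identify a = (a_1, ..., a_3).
a = (-1, 2, -2)

Write a = (a_1, ..., a_3) in the standard basis. For each basis vector v_i, ℓ(v_i) = <v_i, a> is a linear equation in the a_j's. Collect the n equations into a matrix system V a = ℓ, where row i of V is v_i (expressed in the standard basis). Since V is invertible (lower-triangular with 1s on the diagonal, up to permutation), solve by back-substitution:
  V =
[[-1, 1, 0],
 [1, 0, 0],
 [-1, 0, 1]]
  V a = (3, -1, -1)
Solving gives a = (-1, 2, -2).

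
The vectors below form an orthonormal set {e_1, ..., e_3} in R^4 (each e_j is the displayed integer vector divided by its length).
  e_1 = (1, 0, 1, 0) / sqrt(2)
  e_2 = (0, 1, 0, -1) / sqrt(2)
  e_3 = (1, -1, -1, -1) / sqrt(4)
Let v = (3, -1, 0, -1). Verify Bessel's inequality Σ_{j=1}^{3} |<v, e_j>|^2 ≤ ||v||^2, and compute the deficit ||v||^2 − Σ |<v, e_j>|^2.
Σ |<v, e_j>|^2 = 43/4; ||v||^2 = 11; deficit = 1/4

Write each e_j = u_j / sqrt(<u_j, u_j>) where u_j is the displayed integer vector. Then <v, e_j> = <v, u_j> / sqrt(<u_j, u_j>), so |<v, e_j>|^2 = <v, u_j>^2 / <u_j, u_j>.
Coefficients: <v, e_1> = 3/sqrt(2), <v, e_2> = 0/sqrt(2), <v, e_3> = 5/sqrt(4).
Square and sum: Σ |<v, e_j>|^2 = 43/4.
Compute ||v||^2 = v·v = 11.
Deficit = 11 − 43/4 = 1/4 ≥ 0, confirming Bessel's inequality. (The deficit equals ||v − Σ <v,e_j> e_j||^2, the squared distance from v to span{e_j}.)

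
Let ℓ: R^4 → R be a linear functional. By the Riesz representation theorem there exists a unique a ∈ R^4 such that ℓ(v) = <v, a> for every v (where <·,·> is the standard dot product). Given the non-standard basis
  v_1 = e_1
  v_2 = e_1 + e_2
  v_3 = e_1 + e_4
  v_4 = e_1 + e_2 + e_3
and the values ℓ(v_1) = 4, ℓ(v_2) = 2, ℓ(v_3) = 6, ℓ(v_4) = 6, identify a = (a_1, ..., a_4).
a = (4, -2, 4, 2)

Write a = (a_1, ..., a_4) in the standard basis. For each basis vector v_i, ℓ(v_i) = <v_i, a> is a linear equation in the a_j's. Collect the n equations into a matrix system V a = ℓ, where row i of V is v_i (expressed in the standard basis). Since V is invertible (lower-triangular with 1s on the diagonal, up to permutation), solve by back-substitution:
  V =
[[1, 0, 0, 0],
 [1, 1, 0, 0],
 [1, 0, 0, 1],
 [1, 1, 1, 0]]
  V a = (4, 2, 6, 6)
Solving gives a = (4, -2, 4, 2).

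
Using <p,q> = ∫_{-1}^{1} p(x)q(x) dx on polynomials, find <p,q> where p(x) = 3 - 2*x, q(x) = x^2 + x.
<p,q> = 2/3

Expand the product: p(x)·q(x) = -2*x^3 + x^2 + 3*x.
∫_{-1}^{1} of each monomial x^k gives [2/(k+1) if k even, 0 if k odd]. Integrating term-by-term (or equivalently evaluating the antiderivative F(x) = -x^4/2 + x^3/3 + 3*x^2/2 at the endpoints):
  F(1) − F(−1) = 4/3 − (2/3) = 2/3.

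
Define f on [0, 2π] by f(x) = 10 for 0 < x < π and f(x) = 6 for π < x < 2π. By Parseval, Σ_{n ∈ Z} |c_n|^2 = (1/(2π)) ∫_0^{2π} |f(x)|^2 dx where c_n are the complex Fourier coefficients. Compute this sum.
Σ |c_n|^2 = 68

Parseval equates the L^2 energy of f (normalised by 1/(2π)) with the ℓ^2 sum of its Fourier coefficients: (1/(2π)) ∫_0^{2π} |f|^2 = Σ |c_n|^2.
Compute the left side: (1/(2π)) [∫_0^π 10^2 dx + ∫_π^{2π} 6^2 dx] = (1/(2π)) · (100π + 36π) = (100 + 36)/2 = 68.
So Σ_{n ∈ Z} |c_n|^2 = 68.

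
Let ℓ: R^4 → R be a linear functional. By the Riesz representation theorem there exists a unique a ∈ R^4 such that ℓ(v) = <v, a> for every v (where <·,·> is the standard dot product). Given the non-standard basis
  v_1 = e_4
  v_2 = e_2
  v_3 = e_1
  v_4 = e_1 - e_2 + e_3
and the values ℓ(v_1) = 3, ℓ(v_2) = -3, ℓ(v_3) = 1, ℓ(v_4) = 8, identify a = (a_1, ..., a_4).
a = (1, -3, 4, 3)

Write a = (a_1, ..., a_4) in the standard basis. For each basis vector v_i, ℓ(v_i) = <v_i, a> is a linear equation in the a_j's. Collect the n equations into a matrix system V a = ℓ, where row i of V is v_i (expressed in the standard basis). Since V is invertible (lower-triangular with 1s on the diagonal, up to permutation), solve by back-substitution:
  V =
[[0, 0, 0, 1],
 [0, 1, 0, 0],
 [1, 0, 0, 0],
 [1, -1, 1, 0]]
  V a = (3, -3, 1, 8)
Solving gives a = (1, -3, 4, 3).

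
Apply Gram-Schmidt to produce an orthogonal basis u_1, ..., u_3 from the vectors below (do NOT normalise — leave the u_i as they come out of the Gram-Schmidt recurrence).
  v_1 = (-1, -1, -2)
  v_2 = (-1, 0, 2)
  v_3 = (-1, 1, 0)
Orthogonal basis:
  u_1 = (-1, -1, -2)
  u_2 = (-3/2, -1/2, 1)
  u_3 = (-4/7, 8/7, -2/7)

Apply the Gram-Schmidt recurrence
  u_1 = v_1
  u_i = v_i − Σ_{j<i} ((v_i · u_j) / (u_j · u_j)) · u_j.

Step by step this gives:
  u_1 = (-1, -1, -2)
  u_2 = (-3/2, -1/2, 1)
  u_3 = (-4/7, 8/7, -2/7)

Orthogonality check:
  u_2 · u_1 = 0 (should be 0)
  u_3 · u_1 = 0 (should be 0)
  u_3 · u_2 = 0 (should be 0)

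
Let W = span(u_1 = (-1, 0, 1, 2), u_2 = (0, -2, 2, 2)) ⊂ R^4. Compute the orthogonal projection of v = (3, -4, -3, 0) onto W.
proj_W(v) = (7/3, -8/3, 1/3, -2)

Set up U = [u_1 | ... | u_2] ∈ R^(4×2). The projector onto W = col(U) is P = U (U^T U)^(-1) U^T.
Compute U^T U =
  [6, 6]
  [6, 12],
and U^T v = (-6, 2).
Solve U^T U · c = U^T v for the coefficients: c = (-7/3, 4/3). The projection is proj_W(v) = U c.
Check: (v - proj_W(v)) · u_1 = 0  (should be 0).
Check: (v - proj_W(v)) · u_2 = 0  (should be 0).
Result: proj_W(v) = (7/3, -8/3, 1/3, -2).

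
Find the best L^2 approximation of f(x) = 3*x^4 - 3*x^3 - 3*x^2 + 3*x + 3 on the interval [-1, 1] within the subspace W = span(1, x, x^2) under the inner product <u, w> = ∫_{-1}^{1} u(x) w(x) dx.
g(x) = -3*x^2/7 + 6*x/5 + 96/35

The best approximation g ∈ W is the orthogonal projection of f onto W. Writing g = a_0 + a_1 x + a_2 x^2, the coefficients solve the normal equations G · a = b where
  G_{ij} = <φ_i, φ_j> and b_i = <f, φ_i>, with φ_0 = 1, φ_1 = x, φ_2 = x^2.
G =
  [2, 0, 2/3]
  [0, 2/3, 0]
  [2/3, 0, 2/5],
b = (26/5, 4/5, 58/35).
Solving gives a_0 = 96/35, a_1 = 6/5, a_2 = -3/7, so
  g(x) = -3*x^2/7 + 6*x/5 + 96/35.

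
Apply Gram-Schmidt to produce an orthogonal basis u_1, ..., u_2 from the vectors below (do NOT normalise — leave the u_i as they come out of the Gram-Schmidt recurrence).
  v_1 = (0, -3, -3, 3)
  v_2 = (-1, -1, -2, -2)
Orthogonal basis:
  u_1 = (0, -3, -3, 3)
  u_2 = (-1, -2/3, -5/3, -7/3)

Apply the Gram-Schmidt recurrence
  u_1 = v_1
  u_i = v_i − Σ_{j<i} ((v_i · u_j) / (u_j · u_j)) · u_j.

Step by step this gives:
  u_1 = (0, -3, -3, 3)
  u_2 = (-1, -2/3, -5/3, -7/3)

Orthogonality check:
  u_2 · u_1 = 0 (should be 0)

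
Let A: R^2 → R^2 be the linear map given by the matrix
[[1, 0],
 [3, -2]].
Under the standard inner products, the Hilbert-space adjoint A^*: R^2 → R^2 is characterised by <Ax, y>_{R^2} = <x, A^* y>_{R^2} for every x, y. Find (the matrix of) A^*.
A^* = A^T =
[[1, 3],
 [0, -2]]

For real matrices with standard dot products, the defining identity <Ax, y> = <x, A^* y> gives (Ax)^T y = x^T (A^*) y, i.e. x^T A^T y = x^T (A^*) y. Since this holds for all x, y, we must have A^* = A^T. Therefore
A^* =
[[1, 3],
 [0, -2]].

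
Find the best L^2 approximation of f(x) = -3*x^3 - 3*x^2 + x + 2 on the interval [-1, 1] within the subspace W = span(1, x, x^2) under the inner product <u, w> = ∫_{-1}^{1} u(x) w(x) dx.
g(x) = -3*x^2 - 4*x/5 + 2

The best approximation g ∈ W is the orthogonal projection of f onto W. Writing g = a_0 + a_1 x + a_2 x^2, the coefficients solve the normal equations G · a = b where
  G_{ij} = <φ_i, φ_j> and b_i = <f, φ_i>, with φ_0 = 1, φ_1 = x, φ_2 = x^2.
G =
  [2, 0, 2/3]
  [0, 2/3, 0]
  [2/3, 0, 2/5],
b = (2, -8/15, 2/15).
Solving gives a_0 = 2, a_1 = -4/5, a_2 = -3, so
  g(x) = -3*x^2 - 4*x/5 + 2.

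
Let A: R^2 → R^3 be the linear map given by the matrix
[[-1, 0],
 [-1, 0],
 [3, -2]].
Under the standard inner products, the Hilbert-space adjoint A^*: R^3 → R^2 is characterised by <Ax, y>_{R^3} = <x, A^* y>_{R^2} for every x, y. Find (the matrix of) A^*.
A^* = A^T =
[[-1, -1, 3],
 [0, 0, -2]]

For real matrices with standard dot products, the defining identity <Ax, y> = <x, A^* y> gives (Ax)^T y = x^T (A^*) y, i.e. x^T A^T y = x^T (A^*) y. Since this holds for all x, y, we must have A^* = A^T. Therefore
A^* =
[[-1, -1, 3],
 [0, 0, -2]].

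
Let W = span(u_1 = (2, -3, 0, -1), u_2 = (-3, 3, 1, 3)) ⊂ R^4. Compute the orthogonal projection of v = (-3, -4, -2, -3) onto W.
proj_W(v) = (3/2, -3/2, -1/2, -3/2)

Set up U = [u_1 | ... | u_2] ∈ R^(4×2). The projector onto W = col(U) is P = U (U^T U)^(-1) U^T.
Compute U^T U =
  [14, -18]
  [-18, 28],
and U^T v = (9, -14).
Solve U^T U · c = U^T v for the coefficients: c = (0, -1/2). The projection is proj_W(v) = U c.
Check: (v - proj_W(v)) · u_1 = 0  (should be 0).
Check: (v - proj_W(v)) · u_2 = 0  (should be 0).
Result: proj_W(v) = (3/2, -3/2, -1/2, -3/2).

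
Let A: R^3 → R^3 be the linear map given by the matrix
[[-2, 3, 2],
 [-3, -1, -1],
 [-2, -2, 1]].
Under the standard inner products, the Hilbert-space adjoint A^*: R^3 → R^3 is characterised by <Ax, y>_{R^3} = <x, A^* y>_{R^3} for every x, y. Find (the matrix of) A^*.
A^* = A^T =
[[-2, -3, -2],
 [3, -1, -2],
 [2, -1, 1]]

For real matrices with standard dot products, the defining identity <Ax, y> = <x, A^* y> gives (Ax)^T y = x^T (A^*) y, i.e. x^T A^T y = x^T (A^*) y. Since this holds for all x, y, we must have A^* = A^T. Therefore
A^* =
[[-2, -3, -2],
 [3, -1, -2],
 [2, -1, 1]].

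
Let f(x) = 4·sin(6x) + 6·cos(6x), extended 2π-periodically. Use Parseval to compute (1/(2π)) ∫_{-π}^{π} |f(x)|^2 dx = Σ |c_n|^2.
Σ |c_n|^2 = 26

Expand |f|^2 and use orthogonality of {sin(nx), cos(mx)} on [-π, π]:
  ∫_{-π}^{π} sin(nx)^2 dx = π, ∫ cos(mx)^2 dx = π, and cross terms integrate to 0.
So ∫_{-π}^{π} f(x)^2 dx = 4^2 · π + 6^2 · π = (16 + 36)π.
Divide by 2π: (16 + 36)/2 = 26.
By Parseval, this equals Σ |c_n|^2.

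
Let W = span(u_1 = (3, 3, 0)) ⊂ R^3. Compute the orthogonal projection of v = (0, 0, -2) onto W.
proj_W(v) = (0, 0, 0)

Set up U = [u_1 | ... | u_1] ∈ R^(3×1). The projector onto W = col(U) is P = U (U^T U)^(-1) U^T.
Compute U^T U =
  [18],
and U^T v = (0).
Solve U^T U · c = U^T v for the coefficients: c = (0). The projection is proj_W(v) = U c.
Check: (v - proj_W(v)) · u_1 = 0  (should be 0).
Result: proj_W(v) = (0, 0, 0).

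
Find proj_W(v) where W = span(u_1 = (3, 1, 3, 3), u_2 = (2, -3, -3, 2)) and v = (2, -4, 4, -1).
proj_W(v) = (485/364, 59/364, 345/364, 485/364)

Set up U = [u_1 | ... | u_2] ∈ R^(4×2). The projector onto W = col(U) is P = U (U^T U)^(-1) U^T.
Compute U^T U =
  [28, 0]
  [0, 26],
and U^T v = (11, 2).
Solve U^T U · c = U^T v for the coefficients: c = (11/28, 1/13). The projection is proj_W(v) = U c.
Check: (v - proj_W(v)) · u_1 = 0  (should be 0).
Check: (v - proj_W(v)) · u_2 = 0  (should be 0).
Result: proj_W(v) = (485/364, 59/364, 345/364, 485/364).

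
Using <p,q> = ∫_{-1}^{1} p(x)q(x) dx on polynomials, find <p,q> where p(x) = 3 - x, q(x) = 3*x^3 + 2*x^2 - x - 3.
<p,q> = -218/15

Expand the product: p(x)·q(x) = -3*x^4 + 7*x^3 + 7*x^2 - 9.
∫_{-1}^{1} of each monomial x^k gives [2/(k+1) if k even, 0 if k odd]. Integrating term-by-term (or equivalently evaluating the antiderivative F(x) = -3*x^5/5 + 7*x^4/4 + 7*x^3/3 - 9*x at the endpoints):
  F(1) − F(−1) = -331/60 − (541/60) = -218/15.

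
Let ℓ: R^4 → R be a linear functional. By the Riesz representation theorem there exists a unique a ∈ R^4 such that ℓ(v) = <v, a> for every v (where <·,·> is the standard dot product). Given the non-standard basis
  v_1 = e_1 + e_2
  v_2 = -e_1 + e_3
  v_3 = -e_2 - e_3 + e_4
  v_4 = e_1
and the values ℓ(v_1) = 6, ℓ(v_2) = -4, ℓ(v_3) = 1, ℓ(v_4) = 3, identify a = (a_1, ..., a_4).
a = (3, 3, -1, 3)

Write a = (a_1, ..., a_4) in the standard basis. For each basis vector v_i, ℓ(v_i) = <v_i, a> is a linear equation in the a_j's. Collect the n equations into a matrix system V a = ℓ, where row i of V is v_i (expressed in the standard basis). Since V is invertible (lower-triangular with 1s on the diagonal, up to permutation), solve by back-substitution:
  V =
[[1, 1, 0, 0],
 [-1, 0, 1, 0],
 [0, -1, -1, 1],
 [1, 0, 0, 0]]
  V a = (6, -4, 1, 3)
Solving gives a = (3, 3, -1, 3).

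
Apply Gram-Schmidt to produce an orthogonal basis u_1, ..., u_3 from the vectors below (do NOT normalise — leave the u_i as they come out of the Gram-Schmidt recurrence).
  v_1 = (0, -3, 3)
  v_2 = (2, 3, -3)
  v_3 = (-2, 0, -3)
Orthogonal basis:
  u_1 = (0, -3, 3)
  u_2 = (2, 0, 0)
  u_3 = (0, -3/2, -3/2)

Apply the Gram-Schmidt recurrence
  u_1 = v_1
  u_i = v_i − Σ_{j<i} ((v_i · u_j) / (u_j · u_j)) · u_j.

Step by step this gives:
  u_1 = (0, -3, 3)
  u_2 = (2, 0, 0)
  u_3 = (0, -3/2, -3/2)

Orthogonality check:
  u_2 · u_1 = 0 (should be 0)
  u_3 · u_1 = 0 (should be 0)
  u_3 · u_2 = 0 (should be 0)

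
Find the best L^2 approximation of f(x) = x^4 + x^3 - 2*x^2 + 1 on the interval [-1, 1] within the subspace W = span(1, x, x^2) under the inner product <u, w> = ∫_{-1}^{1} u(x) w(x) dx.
g(x) = -8*x^2/7 + 3*x/5 + 32/35

The best approximation g ∈ W is the orthogonal projection of f onto W. Writing g = a_0 + a_1 x + a_2 x^2, the coefficients solve the normal equations G · a = b where
  G_{ij} = <φ_i, φ_j> and b_i = <f, φ_i>, with φ_0 = 1, φ_1 = x, φ_2 = x^2.
G =
  [2, 0, 2/3]
  [0, 2/3, 0]
  [2/3, 0, 2/5],
b = (16/15, 2/5, 16/105).
Solving gives a_0 = 32/35, a_1 = 3/5, a_2 = -8/7, so
  g(x) = -8*x^2/7 + 3*x/5 + 32/35.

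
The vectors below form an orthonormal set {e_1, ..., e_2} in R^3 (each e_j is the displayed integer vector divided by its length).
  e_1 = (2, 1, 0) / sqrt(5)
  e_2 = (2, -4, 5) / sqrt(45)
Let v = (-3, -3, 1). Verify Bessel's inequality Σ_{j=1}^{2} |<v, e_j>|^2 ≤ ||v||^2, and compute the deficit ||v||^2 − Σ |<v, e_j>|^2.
Σ |<v, e_j>|^2 = 170/9; ||v||^2 = 19; deficit = 1/9

Write each e_j = u_j / sqrt(<u_j, u_j>) where u_j is the displayed integer vector. Then <v, e_j> = <v, u_j> / sqrt(<u_j, u_j>), so |<v, e_j>|^2 = <v, u_j>^2 / <u_j, u_j>.
Coefficients: <v, e_1> = -9/sqrt(5), <v, e_2> = 11/sqrt(45).
Square and sum: Σ |<v, e_j>|^2 = 170/9.
Compute ||v||^2 = v·v = 19.
Deficit = 19 − 170/9 = 1/9 ≥ 0, confirming Bessel's inequality. (The deficit equals ||v − Σ <v,e_j> e_j||^2, the squared distance from v to span{e_j}.)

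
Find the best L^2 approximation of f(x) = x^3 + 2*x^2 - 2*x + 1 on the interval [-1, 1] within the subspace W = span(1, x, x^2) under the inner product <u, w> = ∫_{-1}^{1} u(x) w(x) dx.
g(x) = 2*x^2 - 7*x/5 + 1

The best approximation g ∈ W is the orthogonal projection of f onto W. Writing g = a_0 + a_1 x + a_2 x^2, the coefficients solve the normal equations G · a = b where
  G_{ij} = <φ_i, φ_j> and b_i = <f, φ_i>, with φ_0 = 1, φ_1 = x, φ_2 = x^2.
G =
  [2, 0, 2/3]
  [0, 2/3, 0]
  [2/3, 0, 2/5],
b = (10/3, -14/15, 22/15).
Solving gives a_0 = 1, a_1 = -7/5, a_2 = 2, so
  g(x) = 2*x^2 - 7*x/5 + 1.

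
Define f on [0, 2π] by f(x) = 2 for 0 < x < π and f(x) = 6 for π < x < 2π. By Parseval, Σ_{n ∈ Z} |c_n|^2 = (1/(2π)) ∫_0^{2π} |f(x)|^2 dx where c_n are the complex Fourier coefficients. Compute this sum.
Σ |c_n|^2 = 20

Parseval equates the L^2 energy of f (normalised by 1/(2π)) with the ℓ^2 sum of its Fourier coefficients: (1/(2π)) ∫_0^{2π} |f|^2 = Σ |c_n|^2.
Compute the left side: (1/(2π)) [∫_0^π 2^2 dx + ∫_π^{2π} 6^2 dx] = (1/(2π)) · (4π + 36π) = (4 + 36)/2 = 20.
So Σ_{n ∈ Z} |c_n|^2 = 20.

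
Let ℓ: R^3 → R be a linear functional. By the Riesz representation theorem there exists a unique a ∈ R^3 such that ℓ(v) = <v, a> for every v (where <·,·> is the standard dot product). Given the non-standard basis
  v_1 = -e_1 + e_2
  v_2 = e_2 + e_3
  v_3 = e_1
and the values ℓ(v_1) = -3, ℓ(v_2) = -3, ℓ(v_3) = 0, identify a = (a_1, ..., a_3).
a = (0, -3, 0)

Write a = (a_1, ..., a_3) in the standard basis. For each basis vector v_i, ℓ(v_i) = <v_i, a> is a linear equation in the a_j's. Collect the n equations into a matrix system V a = ℓ, where row i of V is v_i (expressed in the standard basis). Since V is invertible (lower-triangular with 1s on the diagonal, up to permutation), solve by back-substitution:
  V =
[[-1, 1, 0],
 [0, 1, 1],
 [1, 0, 0]]
  V a = (-3, -3, 0)
Solving gives a = (0, -3, 0).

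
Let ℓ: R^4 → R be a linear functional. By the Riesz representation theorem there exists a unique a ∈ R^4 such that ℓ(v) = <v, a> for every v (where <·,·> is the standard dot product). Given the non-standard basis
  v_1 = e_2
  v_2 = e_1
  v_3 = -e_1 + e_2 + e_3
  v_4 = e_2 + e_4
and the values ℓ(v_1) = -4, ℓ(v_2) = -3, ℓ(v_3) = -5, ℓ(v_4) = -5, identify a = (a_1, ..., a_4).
a = (-3, -4, -4, -1)

Write a = (a_1, ..., a_4) in the standard basis. For each basis vector v_i, ℓ(v_i) = <v_i, a> is a linear equation in the a_j's. Collect the n equations into a matrix system V a = ℓ, where row i of V is v_i (expressed in the standard basis). Since V is invertible (lower-triangular with 1s on the diagonal, up to permutation), solve by back-substitution:
  V =
[[0, 1, 0, 0],
 [1, 0, 0, 0],
 [-1, 1, 1, 0],
 [0, 1, 0, 1]]
  V a = (-4, -3, -5, -5)
Solving gives a = (-3, -4, -4, -1).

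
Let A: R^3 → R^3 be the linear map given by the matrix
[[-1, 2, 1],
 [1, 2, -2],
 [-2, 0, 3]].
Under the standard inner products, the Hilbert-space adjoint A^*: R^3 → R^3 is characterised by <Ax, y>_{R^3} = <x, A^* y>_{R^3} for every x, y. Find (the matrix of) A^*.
A^* = A^T =
[[-1, 1, -2],
 [2, 2, 0],
 [1, -2, 3]]

For real matrices with standard dot products, the defining identity <Ax, y> = <x, A^* y> gives (Ax)^T y = x^T (A^*) y, i.e. x^T A^T y = x^T (A^*) y. Since this holds for all x, y, we must have A^* = A^T. Therefore
A^* =
[[-1, 1, -2],
 [2, 2, 0],
 [1, -2, 3]].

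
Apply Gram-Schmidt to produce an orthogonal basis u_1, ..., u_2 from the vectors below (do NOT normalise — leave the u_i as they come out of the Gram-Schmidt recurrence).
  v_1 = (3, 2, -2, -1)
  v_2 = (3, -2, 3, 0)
Orthogonal basis:
  u_1 = (3, 2, -2, -1)
  u_2 = (19/6, -17/9, 26/9, -1/18)

Apply the Gram-Schmidt recurrence
  u_1 = v_1
  u_i = v_i − Σ_{j<i} ((v_i · u_j) / (u_j · u_j)) · u_j.

Step by step this gives:
  u_1 = (3, 2, -2, -1)
  u_2 = (19/6, -17/9, 26/9, -1/18)

Orthogonality check:
  u_2 · u_1 = 0 (should be 0)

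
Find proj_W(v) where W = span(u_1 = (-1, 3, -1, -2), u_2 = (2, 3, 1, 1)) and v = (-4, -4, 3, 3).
proj_W(v) = (-85/209, -93/19, 3/11, 256/209)

Set up U = [u_1 | ... | u_2] ∈ R^(4×2). The projector onto W = col(U) is P = U (U^T U)^(-1) U^T.
Compute U^T U =
  [15, 4]
  [4, 15],
and U^T v = (-17, -14).
Solve U^T U · c = U^T v for the coefficients: c = (-199/209, -142/209). The projection is proj_W(v) = U c.
Check: (v - proj_W(v)) · u_1 = 0  (should be 0).
Check: (v - proj_W(v)) · u_2 = 0  (should be 0).
Result: proj_W(v) = (-85/209, -93/19, 3/11, 256/209).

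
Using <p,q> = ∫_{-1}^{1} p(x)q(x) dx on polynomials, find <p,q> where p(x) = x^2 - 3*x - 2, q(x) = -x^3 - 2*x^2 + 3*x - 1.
<p,q> = 2/5

Expand the product: p(x)·q(x) = -x^5 + x^4 + 11*x^3 - 6*x^2 - 3*x + 2.
∫_{-1}^{1} of each monomial x^k gives [2/(k+1) if k even, 0 if k odd]. Integrating term-by-term (or equivalently evaluating the antiderivative F(x) = -x^6/6 + x^5/5 + 11*x^4/4 - 2*x^3 - 3*x^2/2 + 2*x at the endpoints):
  F(1) − F(−1) = 77/60 − (53/60) = 2/5.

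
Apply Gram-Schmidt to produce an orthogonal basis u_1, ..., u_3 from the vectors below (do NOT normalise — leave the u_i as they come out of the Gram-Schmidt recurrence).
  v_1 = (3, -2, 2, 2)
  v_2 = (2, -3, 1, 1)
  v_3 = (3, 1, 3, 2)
Orthogonal basis:
  u_1 = (3, -2, 2, 2)
  u_2 = (-2/7, -31/21, -11/21, -11/21)
  u_3 = (4/59, 1/59, 27/59, -32/59)

Apply the Gram-Schmidt recurrence
  u_1 = v_1
  u_i = v_i − Σ_{j<i} ((v_i · u_j) / (u_j · u_j)) · u_j.

Step by step this gives:
  u_1 = (3, -2, 2, 2)
  u_2 = (-2/7, -31/21, -11/21, -11/21)
  u_3 = (4/59, 1/59, 27/59, -32/59)

Orthogonality check:
  u_2 · u_1 = 0 (should be 0)
  u_3 · u_1 = 0 (should be 0)
  u_3 · u_2 = 0 (should be 0)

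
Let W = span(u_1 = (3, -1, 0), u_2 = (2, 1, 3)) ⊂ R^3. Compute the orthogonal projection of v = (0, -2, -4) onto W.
proj_W(v) = (-6/115, -248/115, -90/23)

Set up U = [u_1 | ... | u_2] ∈ R^(3×2). The projector onto W = col(U) is P = U (U^T U)^(-1) U^T.
Compute U^T U =
  [10, 5]
  [5, 14],
and U^T v = (2, -14).
Solve U^T U · c = U^T v for the coefficients: c = (98/115, -30/23). The projection is proj_W(v) = U c.
Check: (v - proj_W(v)) · u_1 = 0  (should be 0).
Check: (v - proj_W(v)) · u_2 = 0  (should be 0).
Result: proj_W(v) = (-6/115, -248/115, -90/23).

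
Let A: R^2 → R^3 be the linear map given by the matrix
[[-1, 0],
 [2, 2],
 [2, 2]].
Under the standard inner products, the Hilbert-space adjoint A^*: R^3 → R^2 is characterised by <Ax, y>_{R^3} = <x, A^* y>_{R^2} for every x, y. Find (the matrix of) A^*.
A^* = A^T =
[[-1, 2, 2],
 [0, 2, 2]]

For real matrices with standard dot products, the defining identity <Ax, y> = <x, A^* y> gives (Ax)^T y = x^T (A^*) y, i.e. x^T A^T y = x^T (A^*) y. Since this holds for all x, y, we must have A^* = A^T. Therefore
A^* =
[[-1, 2, 2],
 [0, 2, 2]].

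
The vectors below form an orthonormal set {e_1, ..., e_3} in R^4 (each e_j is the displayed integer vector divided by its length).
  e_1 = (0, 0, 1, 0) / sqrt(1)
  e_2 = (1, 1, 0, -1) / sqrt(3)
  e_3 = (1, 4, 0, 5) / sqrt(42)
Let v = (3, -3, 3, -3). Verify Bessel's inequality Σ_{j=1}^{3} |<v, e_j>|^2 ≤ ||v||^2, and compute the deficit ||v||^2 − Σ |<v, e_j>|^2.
Σ |<v, e_j>|^2 = 180/7; ||v||^2 = 36; deficit = 72/7

Write each e_j = u_j / sqrt(<u_j, u_j>) where u_j is the displayed integer vector. Then <v, e_j> = <v, u_j> / sqrt(<u_j, u_j>), so |<v, e_j>|^2 = <v, u_j>^2 / <u_j, u_j>.
Coefficients: <v, e_1> = 3/sqrt(1), <v, e_2> = 3/sqrt(3), <v, e_3> = -24/sqrt(42).
Square and sum: Σ |<v, e_j>|^2 = 180/7.
Compute ||v||^2 = v·v = 36.
Deficit = 36 − 180/7 = 72/7 ≥ 0, confirming Bessel's inequality. (The deficit equals ||v − Σ <v,e_j> e_j||^2, the squared distance from v to span{e_j}.)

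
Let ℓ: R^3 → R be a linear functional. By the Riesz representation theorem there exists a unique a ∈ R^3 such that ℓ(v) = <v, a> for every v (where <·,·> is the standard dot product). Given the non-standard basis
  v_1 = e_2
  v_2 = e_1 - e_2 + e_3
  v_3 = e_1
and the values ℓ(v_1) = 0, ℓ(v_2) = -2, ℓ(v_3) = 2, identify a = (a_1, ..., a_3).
a = (2, 0, -4)

Write a = (a_1, ..., a_3) in the standard basis. For each basis vector v_i, ℓ(v_i) = <v_i, a> is a linear equation in the a_j's. Collect the n equations into a matrix system V a = ℓ, where row i of V is v_i (expressed in the standard basis). Since V is invertible (lower-triangular with 1s on the diagonal, up to permutation), solve by back-substitution:
  V =
[[0, 1, 0],
 [1, -1, 1],
 [1, 0, 0]]
  V a = (0, -2, 2)
Solving gives a = (2, 0, -4).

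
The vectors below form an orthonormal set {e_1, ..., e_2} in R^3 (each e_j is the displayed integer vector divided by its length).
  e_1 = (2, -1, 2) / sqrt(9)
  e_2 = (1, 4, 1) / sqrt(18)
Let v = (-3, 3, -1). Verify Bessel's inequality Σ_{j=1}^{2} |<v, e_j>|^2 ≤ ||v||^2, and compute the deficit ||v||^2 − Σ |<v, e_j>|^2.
Σ |<v, e_j>|^2 = 17; ||v||^2 = 19; deficit = 2

Write each e_j = u_j / sqrt(<u_j, u_j>) where u_j is the displayed integer vector. Then <v, e_j> = <v, u_j> / sqrt(<u_j, u_j>), so |<v, e_j>|^2 = <v, u_j>^2 / <u_j, u_j>.
Coefficients: <v, e_1> = -11/sqrt(9), <v, e_2> = 8/sqrt(18).
Square and sum: Σ |<v, e_j>|^2 = 17.
Compute ||v||^2 = v·v = 19.
Deficit = 19 − 17 = 2 ≥ 0, confirming Bessel's inequality. (The deficit equals ||v − Σ <v,e_j> e_j||^2, the squared distance from v to span{e_j}.)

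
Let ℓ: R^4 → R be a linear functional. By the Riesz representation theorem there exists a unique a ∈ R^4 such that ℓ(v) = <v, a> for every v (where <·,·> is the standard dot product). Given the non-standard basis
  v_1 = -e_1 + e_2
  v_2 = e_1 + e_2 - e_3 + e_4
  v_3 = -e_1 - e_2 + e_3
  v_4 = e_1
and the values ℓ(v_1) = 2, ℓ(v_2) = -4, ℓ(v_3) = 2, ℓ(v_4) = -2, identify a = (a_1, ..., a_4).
a = (-2, 0, 0, -2)

Write a = (a_1, ..., a_4) in the standard basis. For each basis vector v_i, ℓ(v_i) = <v_i, a> is a linear equation in the a_j's. Collect the n equations into a matrix system V a = ℓ, where row i of V is v_i (expressed in the standard basis). Since V is invertible (lower-triangular with 1s on the diagonal, up to permutation), solve by back-substitution:
  V =
[[-1, 1, 0, 0],
 [1, 1, -1, 1],
 [-1, -1, 1, 0],
 [1, 0, 0, 0]]
  V a = (2, -4, 2, -2)
Solving gives a = (-2, 0, 0, -2).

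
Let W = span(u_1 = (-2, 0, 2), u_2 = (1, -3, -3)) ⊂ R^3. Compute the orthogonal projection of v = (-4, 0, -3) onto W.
proj_W(v) = (-25/22, -21/11, -3/22)

Set up U = [u_1 | ... | u_2] ∈ R^(3×2). The projector onto W = col(U) is P = U (U^T U)^(-1) U^T.
Compute U^T U =
  [8, -8]
  [-8, 19],
and U^T v = (2, 5).
Solve U^T U · c = U^T v for the coefficients: c = (39/44, 7/11). The projection is proj_W(v) = U c.
Check: (v - proj_W(v)) · u_1 = 0  (should be 0).
Check: (v - proj_W(v)) · u_2 = 0  (should be 0).
Result: proj_W(v) = (-25/22, -21/11, -3/22).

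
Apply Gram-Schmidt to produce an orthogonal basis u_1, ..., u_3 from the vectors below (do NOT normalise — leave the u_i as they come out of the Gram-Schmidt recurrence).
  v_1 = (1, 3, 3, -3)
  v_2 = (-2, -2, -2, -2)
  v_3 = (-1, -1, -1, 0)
Orthogonal basis:
  u_1 = (1, 3, 3, -3)
  u_2 = (-12/7, -8/7, -8/7, -20/7)
  u_3 = (-1/4, 1/12, 1/12, 1/12)

Apply the Gram-Schmidt recurrence
  u_1 = v_1
  u_i = v_i − Σ_{j<i} ((v_i · u_j) / (u_j · u_j)) · u_j.

Step by step this gives:
  u_1 = (1, 3, 3, -3)
  u_2 = (-12/7, -8/7, -8/7, -20/7)
  u_3 = (-1/4, 1/12, 1/12, 1/12)

Orthogonality check:
  u_2 · u_1 = 0 (should be 0)
  u_3 · u_1 = 0 (should be 0)
  u_3 · u_2 = 0 (should be 0)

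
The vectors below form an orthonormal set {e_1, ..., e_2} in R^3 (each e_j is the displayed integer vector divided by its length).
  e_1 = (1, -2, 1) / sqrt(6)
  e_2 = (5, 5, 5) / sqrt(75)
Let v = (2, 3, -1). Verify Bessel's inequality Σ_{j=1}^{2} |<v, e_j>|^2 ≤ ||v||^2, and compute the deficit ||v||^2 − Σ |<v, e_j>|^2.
Σ |<v, e_j>|^2 = 19/2; ||v||^2 = 14; deficit = 9/2

Write each e_j = u_j / sqrt(<u_j, u_j>) where u_j is the displayed integer vector. Then <v, e_j> = <v, u_j> / sqrt(<u_j, u_j>), so |<v, e_j>|^2 = <v, u_j>^2 / <u_j, u_j>.
Coefficients: <v, e_1> = -5/sqrt(6), <v, e_2> = 20/sqrt(75).
Square and sum: Σ |<v, e_j>|^2 = 19/2.
Compute ||v||^2 = v·v = 14.
Deficit = 14 − 19/2 = 9/2 ≥ 0, confirming Bessel's inequality. (The deficit equals ||v − Σ <v,e_j> e_j||^2, the squared distance from v to span{e_j}.)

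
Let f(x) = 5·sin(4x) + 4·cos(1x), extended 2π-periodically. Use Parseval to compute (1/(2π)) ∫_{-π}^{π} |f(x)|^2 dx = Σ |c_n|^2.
Σ |c_n|^2 = 41/2

Expand |f|^2 and use orthogonality of {sin(nx), cos(mx)} on [-π, π]:
  ∫_{-π}^{π} sin(nx)^2 dx = π, ∫ cos(mx)^2 dx = π, and cross terms integrate to 0.
So ∫_{-π}^{π} f(x)^2 dx = 5^2 · π + 4^2 · π = (25 + 16)π.
Divide by 2π: (25 + 16)/2 = 41/2.
By Parseval, this equals Σ |c_n|^2.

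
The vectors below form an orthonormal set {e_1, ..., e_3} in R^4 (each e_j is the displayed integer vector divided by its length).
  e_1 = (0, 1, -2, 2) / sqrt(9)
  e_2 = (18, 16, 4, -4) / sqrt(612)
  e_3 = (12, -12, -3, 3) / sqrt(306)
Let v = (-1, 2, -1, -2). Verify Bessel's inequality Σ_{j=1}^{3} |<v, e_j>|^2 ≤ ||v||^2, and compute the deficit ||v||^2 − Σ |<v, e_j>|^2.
Σ |<v, e_j>|^2 = 11/2; ||v||^2 = 10; deficit = 9/2

Write each e_j = u_j / sqrt(<u_j, u_j>) where u_j is the displayed integer vector. Then <v, e_j> = <v, u_j> / sqrt(<u_j, u_j>), so |<v, e_j>|^2 = <v, u_j>^2 / <u_j, u_j>.
Coefficients: <v, e_1> = 0/sqrt(9), <v, e_2> = 18/sqrt(612), <v, e_3> = -39/sqrt(306).
Square and sum: Σ |<v, e_j>|^2 = 11/2.
Compute ||v||^2 = v·v = 10.
Deficit = 10 − 11/2 = 9/2 ≥ 0, confirming Bessel's inequality. (The deficit equals ||v − Σ <v,e_j> e_j||^2, the squared distance from v to span{e_j}.)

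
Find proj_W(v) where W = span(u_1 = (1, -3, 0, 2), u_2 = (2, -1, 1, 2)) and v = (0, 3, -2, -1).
proj_W(v) = (-45/59, 140/59, 1/59, -92/59)

Set up U = [u_1 | ... | u_2] ∈ R^(4×2). The projector onto W = col(U) is P = U (U^T U)^(-1) U^T.
Compute U^T U =
  [14, 9]
  [9, 10],
and U^T v = (-11, -7).
Solve U^T U · c = U^T v for the coefficients: c = (-47/59, 1/59). The projection is proj_W(v) = U c.
Check: (v - proj_W(v)) · u_1 = 0  (should be 0).
Check: (v - proj_W(v)) · u_2 = 0  (should be 0).
Result: proj_W(v) = (-45/59, 140/59, 1/59, -92/59).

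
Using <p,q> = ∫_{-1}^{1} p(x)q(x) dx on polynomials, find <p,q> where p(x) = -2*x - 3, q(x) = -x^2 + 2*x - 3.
<p,q> = 52/3

Expand the product: p(x)·q(x) = 2*x^3 - x^2 + 9.
∫_{-1}^{1} of each monomial x^k gives [2/(k+1) if k even, 0 if k odd]. Integrating term-by-term (or equivalently evaluating the antiderivative F(x) = x^4/2 - x^3/3 + 9*x at the endpoints):
  F(1) − F(−1) = 55/6 − (-49/6) = 52/3.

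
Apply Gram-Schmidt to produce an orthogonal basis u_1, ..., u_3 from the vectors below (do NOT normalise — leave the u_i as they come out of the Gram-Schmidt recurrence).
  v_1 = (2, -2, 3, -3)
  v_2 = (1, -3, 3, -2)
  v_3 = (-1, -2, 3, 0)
Orthogonal basis:
  u_1 = (2, -2, 3, -3)
  u_2 = (-10/13, -16/13, 9/26, 17/26)
  u_3 = (-14/23, 19/23, 27/23, 5/23)

Apply the Gram-Schmidt recurrence
  u_1 = v_1
  u_i = v_i − Σ_{j<i} ((v_i · u_j) / (u_j · u_j)) · u_j.

Step by step this gives:
  u_1 = (2, -2, 3, -3)
  u_2 = (-10/13, -16/13, 9/26, 17/26)
  u_3 = (-14/23, 19/23, 27/23, 5/23)

Orthogonality check:
  u_2 · u_1 = 0 (should be 0)
  u_3 · u_1 = 0 (should be 0)
  u_3 · u_2 = 0 (should be 0)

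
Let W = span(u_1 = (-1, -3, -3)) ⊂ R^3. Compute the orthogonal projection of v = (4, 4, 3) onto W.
proj_W(v) = (25/19, 75/19, 75/19)

Set up U = [u_1 | ... | u_1] ∈ R^(3×1). The projector onto W = col(U) is P = U (U^T U)^(-1) U^T.
Compute U^T U =
  [19],
and U^T v = (-25).
Solve U^T U · c = U^T v for the coefficients: c = (-25/19). The projection is proj_W(v) = U c.
Check: (v - proj_W(v)) · u_1 = 0  (should be 0).
Result: proj_W(v) = (25/19, 75/19, 75/19).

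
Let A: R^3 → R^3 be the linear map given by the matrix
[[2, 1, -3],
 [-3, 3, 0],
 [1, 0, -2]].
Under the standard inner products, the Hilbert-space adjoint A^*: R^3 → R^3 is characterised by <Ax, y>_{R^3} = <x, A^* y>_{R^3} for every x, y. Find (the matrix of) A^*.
A^* = A^T =
[[2, -3, 1],
 [1, 3, 0],
 [-3, 0, -2]]

For real matrices with standard dot products, the defining identity <Ax, y> = <x, A^* y> gives (Ax)^T y = x^T (A^*) y, i.e. x^T A^T y = x^T (A^*) y. Since this holds for all x, y, we must have A^* = A^T. Therefore
A^* =
[[2, -3, 1],
 [1, 3, 0],
 [-3, 0, -2]].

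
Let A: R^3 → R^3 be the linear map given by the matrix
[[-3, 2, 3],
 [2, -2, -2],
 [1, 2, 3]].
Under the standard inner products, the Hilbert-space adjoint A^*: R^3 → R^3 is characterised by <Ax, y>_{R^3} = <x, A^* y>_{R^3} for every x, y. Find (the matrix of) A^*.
A^* = A^T =
[[-3, 2, 1],
 [2, -2, 2],
 [3, -2, 3]]

For real matrices with standard dot products, the defining identity <Ax, y> = <x, A^* y> gives (Ax)^T y = x^T (A^*) y, i.e. x^T A^T y = x^T (A^*) y. Since this holds for all x, y, we must have A^* = A^T. Therefore
A^* =
[[-3, 2, 1],
 [2, -2, 2],
 [3, -2, 3]].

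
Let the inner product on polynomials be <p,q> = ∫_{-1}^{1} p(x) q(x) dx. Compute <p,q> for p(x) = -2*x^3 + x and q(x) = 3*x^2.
<p,q> = 0

Expand the product: p(x)·q(x) = -6*x^5 + 3*x^3.
∫_{-1}^{1} of each monomial x^k gives [2/(k+1) if k even, 0 if k odd]. Integrating term-by-term (or equivalently evaluating the antiderivative F(x) = -x^6 + 3*x^4/4 at the endpoints):
  F(1) − F(−1) = -1/4 − (-1/4) = 0.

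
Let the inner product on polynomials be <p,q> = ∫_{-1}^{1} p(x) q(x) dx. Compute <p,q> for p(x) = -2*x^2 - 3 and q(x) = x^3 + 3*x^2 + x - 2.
<p,q> = 94/15

Expand the product: p(x)·q(x) = -2*x^5 - 6*x^4 - 5*x^3 - 5*x^2 - 3*x + 6.
∫_{-1}^{1} of each monomial x^k gives [2/(k+1) if k even, 0 if k odd]. Integrating term-by-term (or equivalently evaluating the antiderivative F(x) = -x^6/3 - 6*x^5/5 - 5*x^4/4 - 5*x^3/3 - 3*x^2/2 + 6*x at the endpoints):
  F(1) − F(−1) = 1/20 − (-373/60) = 94/15.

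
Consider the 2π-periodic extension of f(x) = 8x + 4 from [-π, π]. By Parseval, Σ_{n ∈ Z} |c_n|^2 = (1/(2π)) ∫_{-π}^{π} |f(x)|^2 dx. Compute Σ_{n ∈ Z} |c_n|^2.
Σ |c_n|^2 = 64π^2/3 + 16

Expand and integrate term by term over [-π, π]:
  ∫ (8x)^2 dx = 64·(2π^3/3); ∫ 2·8·(4)·x dx = 0 (odd integrand); ∫ 4^2 dx = 16·2π.
So (1/(2π)) ∫_{-π}^{π} (8x + 4)^2 dx = 64π^2/3 + 16 = 64π^2/3 + 16.
Parseval ⇒ Σ |c_n|^2 = 64π^2/3 + 16.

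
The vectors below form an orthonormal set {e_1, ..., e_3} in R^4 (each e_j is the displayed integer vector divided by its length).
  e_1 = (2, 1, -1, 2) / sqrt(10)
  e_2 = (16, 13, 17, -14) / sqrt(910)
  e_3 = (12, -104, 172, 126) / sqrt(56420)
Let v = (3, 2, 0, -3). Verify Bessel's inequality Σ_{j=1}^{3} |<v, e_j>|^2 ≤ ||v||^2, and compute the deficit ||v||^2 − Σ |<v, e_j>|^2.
Σ |<v, e_j>|^2 = 637/31; ||v||^2 = 22; deficit = 45/31

Write each e_j = u_j / sqrt(<u_j, u_j>) where u_j is the displayed integer vector. Then <v, e_j> = <v, u_j> / sqrt(<u_j, u_j>), so |<v, e_j>|^2 = <v, u_j>^2 / <u_j, u_j>.
Coefficients: <v, e_1> = 2/sqrt(10), <v, e_2> = 116/sqrt(910), <v, e_3> = -550/sqrt(56420).
Square and sum: Σ |<v, e_j>|^2 = 637/31.
Compute ||v||^2 = v·v = 22.
Deficit = 22 − 637/31 = 45/31 ≥ 0, confirming Bessel's inequality. (The deficit equals ||v − Σ <v,e_j> e_j||^2, the squared distance from v to span{e_j}.)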